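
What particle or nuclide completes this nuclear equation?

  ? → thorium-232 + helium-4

U-236

Conserve mass number: A = 232 + 4, so A = 236.
Conserve atomic number: Z = 90 + 2, so Z = 92.
Z = 92 is uranium, so the species is uranium-236.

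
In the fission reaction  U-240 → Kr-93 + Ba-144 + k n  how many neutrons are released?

3

Conserve mass number: 240 = 93 + 144 + k, so k = 240 − 237 = 3.
Check atomic number: 92 = 36 + 56 + 0 = 92. ✓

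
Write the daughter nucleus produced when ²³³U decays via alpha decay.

Th-229

Alpha decay: mass number changes by -4, atomic number by -2.
A: 233 − 4 = 229; Z: 92 − 2 = 90.
Z = 90 is thorium, so the daughter is ²²⁹Th.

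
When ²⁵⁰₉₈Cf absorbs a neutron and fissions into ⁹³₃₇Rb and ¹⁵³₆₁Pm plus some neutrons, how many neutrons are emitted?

5

Conserve mass number: 251 = 93 + 153 + k, so k = 251 − 246 = 5.
Check atomic number: 98 = 37 + 61 + 0 = 98. ✓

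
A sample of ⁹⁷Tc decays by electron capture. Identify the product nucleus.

Electron capture: mass number changes by +0, atomic number by -1.
A: 97 = 97; Z: 43 − 1 = 42.
Z = 42 is molybdenum, so the daughter is ⁹⁷Mo.

Mo-97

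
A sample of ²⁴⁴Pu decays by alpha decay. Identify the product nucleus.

Alpha decay: mass number changes by -4, atomic number by -2.
A: 244 − 4 = 240; Z: 94 − 2 = 92.
Z = 92 is uranium, so the daughter is ²⁴⁰U.

U-240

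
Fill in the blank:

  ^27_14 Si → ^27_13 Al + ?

positron

Conserve mass number: 27 = 27 + A, so A = 0.
Conserve atomic number: 14 = 13 + Z, so Z = 1.
A = 0 and Z = 1 is ^0_1 e — a positron.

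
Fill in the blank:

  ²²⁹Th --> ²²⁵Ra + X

alpha particle

Conserve mass number: 229 = 225 + A, so A = 4.
Conserve atomic number: 90 = 88 + Z, so Z = 2.
A = 4 and Z = 2 is ⁴He — an alpha particle.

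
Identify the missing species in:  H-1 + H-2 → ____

He-3

Conserve mass number: 1 + 2 = A, so A = 3.
Conserve atomic number: 1 + 1 = Z, so Z = 2.
Z = 2 is helium, so the species is He-3.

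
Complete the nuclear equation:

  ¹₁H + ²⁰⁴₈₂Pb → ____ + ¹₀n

Bi-204

Conserve mass number: 1 + 204 = A + 1, so A = 204.
Conserve atomic number: 1 + 82 = Z + 0, so Z = 83.
Z = 83 is bismuth, so the species is ²⁰⁴₈₃Bi.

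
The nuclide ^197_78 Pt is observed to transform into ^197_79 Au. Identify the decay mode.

ΔA = 197 − 197 = 0; ΔZ = 79 − 78 = +1.
A is unchanged and Z rises by 1 — a neutron has become a proton (β⁻ decay).

beta-minus decay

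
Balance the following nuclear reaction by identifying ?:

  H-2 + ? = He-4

Conserve mass number: 2 + A = 4, so A = 2.
Conserve atomic number: 1 + Z = 2, so Z = 1.
A = 2 and Z = 1 is H-2 — a deuteron.

deuteron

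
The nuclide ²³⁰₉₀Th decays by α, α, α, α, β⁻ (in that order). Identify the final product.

Start: (A, Z) = (230, 90).
After α: (226, 88).
After α: (222, 86).
After α: (218, 84).
After α: (214, 82).
After β⁻: (214, 83).
Z = 83 is bismuth.

Bi-214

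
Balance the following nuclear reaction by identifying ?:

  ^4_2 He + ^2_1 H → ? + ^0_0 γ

Li-6

Conserve mass number: 4 + 2 = A + 0, so A = 6.
Conserve atomic number: 2 + 1 = Z + 0, so Z = 3.
Z = 3 is lithium, so the species is ^6_3 Li.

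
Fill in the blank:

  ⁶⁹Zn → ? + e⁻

Conserve mass number: 69 = A + 0, so A = 69.
Conserve atomic number: 30 = Z − 1, so Z = 31.
Z = 31 is gallium, so the species is ⁶⁹Ga.

Ga-69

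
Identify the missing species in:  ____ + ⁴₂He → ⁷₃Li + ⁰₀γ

triton

Conserve mass number: A + 4 = 7 + 0, so A = 3.
Conserve atomic number: Z + 2 = 3 + 0, so Z = 1.
A = 3 and Z = 1 is ³₁H — a triton.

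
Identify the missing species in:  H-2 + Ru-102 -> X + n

Rh-103

Conserve mass number: 2 + 102 = A + 1, so A = 103.
Conserve atomic number: 1 + 44 = Z + 0, so Z = 45.
Z = 45 is rhodium, so the species is Rh-103.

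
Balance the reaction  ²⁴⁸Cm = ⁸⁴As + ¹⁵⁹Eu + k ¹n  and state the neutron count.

5

Conserve mass number: 248 = 84 + 159 + k, so k = 248 − 243 = 5.
Check atomic number: 96 = 33 + 63 + 0 = 96. ✓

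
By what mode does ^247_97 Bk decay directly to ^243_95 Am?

ΔA = 243 − 247 = -4; ΔZ = 95 − 97 = -2.
A drops by 4 and Z drops by 2 — the signature of alpha emission.

alpha decay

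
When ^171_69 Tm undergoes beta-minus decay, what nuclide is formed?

Yb-171

Beta-minus decay: mass number changes by +0, atomic number by +1.
A: 171 = 171; Z: 69 + 1 = 70.
Z = 70 is ytterbium, so the daughter is ^171_70 Yb.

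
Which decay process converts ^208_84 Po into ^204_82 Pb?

alpha decay

ΔA = 204 − 208 = -4; ΔZ = 82 − 84 = -2.
A drops by 4 and Z drops by 2 — the signature of alpha emission.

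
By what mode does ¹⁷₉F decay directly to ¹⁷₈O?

ΔA = 17 − 17 = 0; ΔZ = 8 − 9 = -1.
A is unchanged and Z drops by 1 — a proton has become a neutron (β⁺ emission or electron capture).

beta-plus decay or electron capture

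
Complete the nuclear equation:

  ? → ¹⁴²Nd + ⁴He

Conserve mass number: A = 142 + 4, so A = 146.
Conserve atomic number: Z = 60 + 2, so Z = 62.
Z = 62 is samarium, so the species is ¹⁴⁶Sm.

Sm-146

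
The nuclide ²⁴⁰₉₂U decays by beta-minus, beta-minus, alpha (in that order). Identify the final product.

Start: (A, Z) = (240, 92).
After β⁻: (240, 93).
After β⁻: (240, 94).
After α: (236, 92).
Z = 92 is uranium.

U-236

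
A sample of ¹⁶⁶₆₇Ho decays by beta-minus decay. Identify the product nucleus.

Er-166

Beta-minus decay: mass number changes by +0, atomic number by +1.
A: 166 = 166; Z: 67 + 1 = 68.
Z = 68 is erbium, so the daughter is ¹⁶⁶₆₈Er.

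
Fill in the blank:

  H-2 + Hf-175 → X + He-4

Lu-173

Conserve mass number: 2 + 175 = A + 4, so A = 173.
Conserve atomic number: 1 + 72 = Z + 2, so Z = 71.
Z = 71 is lutetium, so the species is Lu-173.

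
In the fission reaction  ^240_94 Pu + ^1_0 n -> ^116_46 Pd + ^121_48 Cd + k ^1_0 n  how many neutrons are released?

Conserve mass number: 241 = 116 + 121 + k, so k = 241 − 237 = 4.
Check atomic number: 94 = 46 + 48 + 0 = 94. ✓

4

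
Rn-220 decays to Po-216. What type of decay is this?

alpha decay

ΔA = 216 − 220 = -4; ΔZ = 84 − 86 = -2.
A drops by 4 and Z drops by 2 — the signature of alpha emission.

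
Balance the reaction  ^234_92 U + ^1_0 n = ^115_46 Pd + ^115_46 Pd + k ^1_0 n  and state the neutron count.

5

Conserve mass number: 235 = 115 + 115 + k, so k = 235 − 230 = 5.
Check atomic number: 92 = 46 + 46 + 0 = 92. ✓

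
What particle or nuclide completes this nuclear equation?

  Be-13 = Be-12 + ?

neutron

Conserve mass number: 13 = 12 + A, so A = 1.
Conserve atomic number: 4 = 4 + Z, so Z = 0.
A = 1 and Z = 0 is n — a neutron.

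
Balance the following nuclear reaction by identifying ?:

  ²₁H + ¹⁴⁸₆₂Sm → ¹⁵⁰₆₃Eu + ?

Conserve mass number: 2 + 148 = 150 + A, so A = 0.
Conserve atomic number: 1 + 62 = 63 + Z, so Z = 0.
A = 0 and Z = 0 is ⁰₀γ — a gamma ray.

gamma ray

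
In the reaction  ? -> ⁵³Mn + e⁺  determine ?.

Fe-53

Conserve mass number: A = 53 + 0, so A = 53.
Conserve atomic number: Z = 25 + 1, so Z = 26.
Z = 26 is iron, so the species is ⁵³Fe.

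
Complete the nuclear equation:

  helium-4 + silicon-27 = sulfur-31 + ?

Conserve mass number: 4 + 27 = 31 + A, so A = 0.
Conserve atomic number: 2 + 14 = 16 + Z, so Z = 0.
A = 0 and Z = 0 is γ — a gamma ray.

gamma ray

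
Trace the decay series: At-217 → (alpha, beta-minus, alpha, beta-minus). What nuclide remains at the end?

Start: (A, Z) = (217, 85).
After α: (213, 83).
After β⁻: (213, 84).
After α: (209, 82).
After β⁻: (209, 83).
Z = 83 is bismuth.

Bi-209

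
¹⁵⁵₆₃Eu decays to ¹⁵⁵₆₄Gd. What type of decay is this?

ΔA = 155 − 155 = 0; ΔZ = 64 − 63 = +1.
A is unchanged and Z rises by 1 — a neutron has become a proton (β⁻ decay).

beta-minus decay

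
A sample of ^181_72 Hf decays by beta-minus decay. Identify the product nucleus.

Ta-181

Beta-minus decay: mass number changes by +0, atomic number by +1.
A: 181 = 181; Z: 72 + 1 = 73.
Z = 73 is tantalum, so the daughter is ^181_73 Ta.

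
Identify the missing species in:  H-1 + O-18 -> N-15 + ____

Conserve mass number: 1 + 18 = 15 + A, so A = 4.
Conserve atomic number: 1 + 8 = 7 + Z, so Z = 2.
A = 4 and Z = 2 is He-4 — an alpha particle.

alpha particle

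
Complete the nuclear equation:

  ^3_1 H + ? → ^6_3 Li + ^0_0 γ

He-3

Conserve mass number: 3 + A = 6 + 0, so A = 3.
Conserve atomic number: 1 + Z = 3 + 0, so Z = 2.
Z = 2 is helium, so the species is ^3_2 He.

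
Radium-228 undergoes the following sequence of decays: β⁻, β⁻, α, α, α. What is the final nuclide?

Start: (A, Z) = (228, 88).
After β⁻: (228, 89).
After β⁻: (228, 90).
After α: (224, 88).
After α: (220, 86).
After α: (216, 84).
Z = 84 is polonium.

Po-216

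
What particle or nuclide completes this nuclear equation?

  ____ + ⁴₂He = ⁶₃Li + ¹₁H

He-3

Conserve mass number: A + 4 = 6 + 1, so A = 3.
Conserve atomic number: Z + 2 = 3 + 1, so Z = 2.
Z = 2 is helium, so the species is ³₂He.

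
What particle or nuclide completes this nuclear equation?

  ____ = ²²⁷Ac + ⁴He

Conserve mass number: A = 227 + 4, so A = 231.
Conserve atomic number: Z = 89 + 2, so Z = 91.
Z = 91 is protactinium, so the species is ²³¹Pa.

Pa-231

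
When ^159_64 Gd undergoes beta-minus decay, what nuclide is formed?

Beta-minus decay: mass number changes by +0, atomic number by +1.
A: 159 = 159; Z: 64 + 1 = 65.
Z = 65 is terbium, so the daughter is ^159_65 Tb.

Tb-159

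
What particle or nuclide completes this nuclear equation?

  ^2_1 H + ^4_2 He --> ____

Li-6

Conserve mass number: 2 + 4 = A, so A = 6.
Conserve atomic number: 1 + 2 = Z, so Z = 3.
Z = 3 is lithium, so the species is ^6_3 Li.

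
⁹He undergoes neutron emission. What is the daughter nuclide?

Neutron emission: mass number changes by -1, atomic number by +0.
A: 9 − 1 = 8; Z: 2 = 2.
Z = 2 is helium, so the daughter is ⁸He.

He-8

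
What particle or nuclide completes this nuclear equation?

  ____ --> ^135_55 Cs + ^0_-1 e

Xe-135

Conserve mass number: A = 135 + 0, so A = 135.
Conserve atomic number: Z = 55 − 1, so Z = 54.
Z = 54 is xenon, so the species is ^135_54 Xe.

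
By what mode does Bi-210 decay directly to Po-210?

ΔA = 210 − 210 = 0; ΔZ = 84 − 83 = +1.
A is unchanged and Z rises by 1 — a neutron has become a proton (β⁻ decay).

beta-minus decay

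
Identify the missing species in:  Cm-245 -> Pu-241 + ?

alpha particle

Conserve mass number: 245 = 241 + A, so A = 4.
Conserve atomic number: 96 = 94 + Z, so Z = 2.
A = 4 and Z = 2 is He-4 — an alpha particle.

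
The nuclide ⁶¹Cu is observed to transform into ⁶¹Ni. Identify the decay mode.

beta-plus decay or electron capture

ΔA = 61 − 61 = 0; ΔZ = 28 − 29 = -1.
A is unchanged and Z drops by 1 — a proton has become a neutron (β⁺ emission or electron capture).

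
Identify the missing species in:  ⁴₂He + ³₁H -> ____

Li-7

Conserve mass number: 4 + 3 = A, so A = 7.
Conserve atomic number: 2 + 1 = Z, so Z = 3.
Z = 3 is lithium, so the species is ⁷₃Li.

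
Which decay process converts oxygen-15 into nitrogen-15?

ΔA = 15 − 15 = 0; ΔZ = 7 − 8 = -1.
A is unchanged and Z drops by 1 — a proton has become a neutron (β⁺ emission or electron capture).

beta-plus decay or electron capture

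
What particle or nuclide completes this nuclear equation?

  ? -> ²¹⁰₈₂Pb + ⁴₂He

Po-214

Conserve mass number: A = 210 + 4, so A = 214.
Conserve atomic number: Z = 82 + 2, so Z = 84.
Z = 84 is polonium, so the species is ²¹⁴₈₄Po.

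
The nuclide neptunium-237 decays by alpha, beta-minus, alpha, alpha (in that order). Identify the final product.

Start: (A, Z) = (237, 93).
After α: (233, 91).
After β⁻: (233, 92).
After α: (229, 90).
After α: (225, 88).
Z = 88 is radium.

Ra-225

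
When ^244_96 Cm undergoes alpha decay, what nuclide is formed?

Alpha decay: mass number changes by -4, atomic number by -2.
A: 244 − 4 = 240; Z: 96 − 2 = 94.
Z = 94 is plutonium, so the daughter is ^240_94 Pu.

Pu-240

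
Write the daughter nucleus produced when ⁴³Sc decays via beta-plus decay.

Ca-43

Beta-plus decay: mass number changes by +0, atomic number by -1.
A: 43 = 43; Z: 21 − 1 = 20.
Z = 20 is calcium, so the daughter is ⁴³Ca.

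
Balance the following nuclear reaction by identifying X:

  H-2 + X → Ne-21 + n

F-20

Conserve mass number: 2 + A = 21 + 1, so A = 20.
Conserve atomic number: 1 + Z = 10 + 0, so Z = 9.
Z = 9 is fluorine, so the species is F-20.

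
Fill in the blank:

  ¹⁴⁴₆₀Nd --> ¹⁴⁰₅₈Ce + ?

Conserve mass number: 144 = 140 + A, so A = 4.
Conserve atomic number: 60 = 58 + Z, so Z = 2.
A = 4 and Z = 2 is ⁴₂He — an alpha particle.

alpha particle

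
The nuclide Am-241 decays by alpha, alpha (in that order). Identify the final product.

Start: (A, Z) = (241, 95).
After α: (237, 93).
After α: (233, 91).
Z = 91 is protactinium.

Pa-233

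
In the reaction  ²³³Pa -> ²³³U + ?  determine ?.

beta-minus particle

Conserve mass number: 233 = 233 + A, so A = 0.
Conserve atomic number: 91 = 92 + Z, so Z = -1.
A = 0 and Z = -1 is e⁻ — a beta-minus particle.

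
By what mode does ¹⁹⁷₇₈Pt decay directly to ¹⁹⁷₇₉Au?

beta-minus decay

ΔA = 197 − 197 = 0; ΔZ = 79 − 78 = +1.
A is unchanged and Z rises by 1 — a neutron has become a proton (β⁻ decay).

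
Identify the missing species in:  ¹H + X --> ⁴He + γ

Conserve mass number: 1 + A = 4 + 0, so A = 3.
Conserve atomic number: 1 + Z = 2 + 0, so Z = 1.
A = 3 and Z = 1 is ³H — a triton.

triton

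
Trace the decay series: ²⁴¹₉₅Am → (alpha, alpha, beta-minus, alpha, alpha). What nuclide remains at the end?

Start: (A, Z) = (241, 95).
After α: (237, 93).
After α: (233, 91).
After β⁻: (233, 92).
After α: (229, 90).
After α: (225, 88).
Z = 88 is radium.

Ra-225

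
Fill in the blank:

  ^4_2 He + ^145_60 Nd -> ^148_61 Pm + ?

proton

Conserve mass number: 4 + 145 = 148 + A, so A = 1.
Conserve atomic number: 2 + 60 = 61 + Z, so Z = 1.
A = 1 and Z = 1 is ^1_1 H — a proton.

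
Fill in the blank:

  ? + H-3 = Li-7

alpha particle

Conserve mass number: A + 3 = 7, so A = 4.
Conserve atomic number: Z + 1 = 3, so Z = 2.
A = 4 and Z = 2 is He-4 — an alpha particle.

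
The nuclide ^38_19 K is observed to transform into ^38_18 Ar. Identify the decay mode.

beta-plus decay or electron capture

ΔA = 38 − 38 = 0; ΔZ = 18 − 19 = -1.
A is unchanged and Z drops by 1 — a proton has become a neutron (β⁺ emission or electron capture).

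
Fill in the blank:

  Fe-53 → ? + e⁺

Mn-53

Conserve mass number: 53 = A + 0, so A = 53.
Conserve atomic number: 26 = Z + 1, so Z = 25.
Z = 25 is manganese, so the species is Mn-53.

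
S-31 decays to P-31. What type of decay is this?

beta-plus decay or electron capture

ΔA = 31 − 31 = 0; ΔZ = 15 − 16 = -1.
A is unchanged and Z drops by 1 — a proton has become a neutron (β⁺ emission or electron capture).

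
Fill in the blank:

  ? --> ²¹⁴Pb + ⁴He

Po-218

Conserve mass number: A = 214 + 4, so A = 218.
Conserve atomic number: Z = 82 + 2, so Z = 84.
Z = 84 is polonium, so the species is ²¹⁸Po.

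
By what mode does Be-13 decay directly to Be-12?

ΔA = 12 − 13 = -1; ΔZ = 4 − 4 = +0.
A drops by 1 with Z unchanged — a neutron was emitted.

neutron emission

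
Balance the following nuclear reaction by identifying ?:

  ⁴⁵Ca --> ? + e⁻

Conserve mass number: 45 = A + 0, so A = 45.
Conserve atomic number: 20 = Z − 1, so Z = 21.
Z = 21 is scandium, so the species is ⁴⁵Sc.

Sc-45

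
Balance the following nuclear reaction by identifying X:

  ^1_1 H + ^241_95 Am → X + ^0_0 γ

Conserve mass number: 1 + 241 = A + 0, so A = 242.
Conserve atomic number: 1 + 95 = Z + 0, so Z = 96.
Z = 96 is curium, so the species is ^242_96 Cm.

Cm-242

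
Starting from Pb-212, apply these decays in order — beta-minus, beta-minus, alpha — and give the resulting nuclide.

Start: (A, Z) = (212, 82).
After β⁻: (212, 83).
After β⁻: (212, 84).
After α: (208, 82).
Z = 82 is lead.

Pb-208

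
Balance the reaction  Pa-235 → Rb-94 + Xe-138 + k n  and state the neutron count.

3

Conserve mass number: 235 = 94 + 138 + k, so k = 235 − 232 = 3.
Check atomic number: 91 = 37 + 54 + 0 = 91. ✓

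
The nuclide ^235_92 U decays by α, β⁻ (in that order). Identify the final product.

Pa-231

Start: (A, Z) = (235, 92).
After α: (231, 90).
After β⁻: (231, 91).
Z = 91 is protactinium.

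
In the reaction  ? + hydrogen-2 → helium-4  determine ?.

deuteron

Conserve mass number: A + 2 = 4, so A = 2.
Conserve atomic number: Z + 1 = 2, so Z = 1.
A = 2 and Z = 1 is hydrogen-2 — a deuteron.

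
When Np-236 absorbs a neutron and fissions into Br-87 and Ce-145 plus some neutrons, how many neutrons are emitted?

Conserve mass number: 237 = 87 + 145 + k, so k = 237 − 232 = 5.
Check atomic number: 93 = 35 + 58 + 0 = 93. ✓

5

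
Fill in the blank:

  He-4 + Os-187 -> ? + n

Pt-190

Conserve mass number: 4 + 187 = A + 1, so A = 190.
Conserve atomic number: 2 + 76 = Z + 0, so Z = 78.
Z = 78 is platinum, so the species is Pt-190.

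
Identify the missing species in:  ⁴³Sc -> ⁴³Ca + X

Conserve mass number: 43 = 43 + A, so A = 0.
Conserve atomic number: 21 = 20 + Z, so Z = 1.
A = 0 and Z = 1 is e⁺ — a positron.

positron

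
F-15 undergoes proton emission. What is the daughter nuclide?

Proton emission: mass number changes by -1, atomic number by -1.
A: 15 − 1 = 14; Z: 9 − 1 = 8.
Z = 8 is oxygen, so the daughter is O-14.

O-14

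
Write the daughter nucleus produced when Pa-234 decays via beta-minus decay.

Beta-minus decay: mass number changes by +0, atomic number by +1.
A: 234 = 234; Z: 91 + 1 = 92.
Z = 92 is uranium, so the daughter is U-234.

U-234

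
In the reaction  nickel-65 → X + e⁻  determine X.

Cu-65

Conserve mass number: 65 = A + 0, so A = 65.
Conserve atomic number: 28 = Z − 1, so Z = 29.
Z = 29 is copper, so the species is copper-65.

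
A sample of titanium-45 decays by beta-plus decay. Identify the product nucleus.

Beta-plus decay: mass number changes by +0, atomic number by -1.
A: 45 = 45; Z: 22 − 1 = 21.
Z = 21 is scandium, so the daughter is scandium-45.

Sc-45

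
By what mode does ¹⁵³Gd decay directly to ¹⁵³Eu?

ΔA = 153 − 153 = 0; ΔZ = 63 − 64 = -1.
A is unchanged and Z drops by 1 — a proton has become a neutron (β⁺ emission or electron capture).

beta-plus decay or electron capture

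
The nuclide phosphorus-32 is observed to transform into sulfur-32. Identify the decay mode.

beta-minus decay

ΔA = 32 − 32 = 0; ΔZ = 16 − 15 = +1.
A is unchanged and Z rises by 1 — a neutron has become a proton (β⁻ decay).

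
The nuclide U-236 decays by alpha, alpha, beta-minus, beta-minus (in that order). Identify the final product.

Start: (A, Z) = (236, 92).
After α: (232, 90).
After α: (228, 88).
After β⁻: (228, 89).
After β⁻: (228, 90).
Z = 90 is thorium.

Th-228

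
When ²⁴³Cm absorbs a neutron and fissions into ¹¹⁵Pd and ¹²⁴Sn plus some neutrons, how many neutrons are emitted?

Conserve mass number: 244 = 115 + 124 + k, so k = 244 − 239 = 5.
Check atomic number: 96 = 46 + 50 + 0 = 96. ✓

5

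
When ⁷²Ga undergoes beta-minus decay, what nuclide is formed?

Beta-minus decay: mass number changes by +0, atomic number by +1.
A: 72 = 72; Z: 31 + 1 = 32.
Z = 32 is germanium, so the daughter is ⁷²Ge.

Ge-72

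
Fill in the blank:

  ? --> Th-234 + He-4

Conserve mass number: A = 234 + 4, so A = 238.
Conserve atomic number: Z = 90 + 2, so Z = 92.
Z = 92 is uranium, so the species is U-238.

U-238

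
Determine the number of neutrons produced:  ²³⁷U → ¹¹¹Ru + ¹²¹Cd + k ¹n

Conserve mass number: 237 = 111 + 121 + k, so k = 237 − 232 = 5.
Check atomic number: 92 = 44 + 48 + 0 = 92. ✓

5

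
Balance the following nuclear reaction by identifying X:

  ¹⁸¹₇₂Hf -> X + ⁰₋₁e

Conserve mass number: 181 = A + 0, so A = 181.
Conserve atomic number: 72 = Z − 1, so Z = 73.
Z = 73 is tantalum, so the species is ¹⁸¹₇₃Ta.

Ta-181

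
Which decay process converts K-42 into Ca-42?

beta-minus decay

ΔA = 42 − 42 = 0; ΔZ = 20 − 19 = +1.
A is unchanged and Z rises by 1 — a neutron has become a proton (β⁻ decay).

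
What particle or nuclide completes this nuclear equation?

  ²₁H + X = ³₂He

proton

Conserve mass number: 2 + A = 3, so A = 1.
Conserve atomic number: 1 + Z = 2, so Z = 1.
A = 1 and Z = 1 is ¹₁H — a proton.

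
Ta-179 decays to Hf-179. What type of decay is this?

ΔA = 179 − 179 = 0; ΔZ = 72 − 73 = -1.
A is unchanged and Z drops by 1 — a proton has become a neutron (β⁺ emission or electron capture).

beta-plus decay or electron capture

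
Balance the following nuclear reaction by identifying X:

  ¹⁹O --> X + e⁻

Conserve mass number: 19 = A + 0, so A = 19.
Conserve atomic number: 8 = Z − 1, so Z = 9.
Z = 9 is fluorine, so the species is ¹⁹F.

F-19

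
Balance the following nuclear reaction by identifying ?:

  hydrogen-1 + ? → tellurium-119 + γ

Sb-118

Conserve mass number: 1 + A = 119 + 0, so A = 118.
Conserve atomic number: 1 + Z = 52 + 0, so Z = 51.
Z = 51 is antimony, so the species is antimony-118.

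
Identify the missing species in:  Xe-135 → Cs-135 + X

Conserve mass number: 135 = 135 + A, so A = 0.
Conserve atomic number: 54 = 55 + Z, so Z = -1.
A = 0 and Z = -1 is e⁻ — a beta-minus particle.

beta-minus particle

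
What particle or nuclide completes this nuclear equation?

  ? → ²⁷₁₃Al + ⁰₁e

Si-27

Conserve mass number: A = 27 + 0, so A = 27.
Conserve atomic number: Z = 13 + 1, so Z = 14.
Z = 14 is silicon, so the species is ²⁷₁₄Si.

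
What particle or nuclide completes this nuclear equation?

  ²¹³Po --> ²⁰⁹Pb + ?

alpha particle

Conserve mass number: 213 = 209 + A, so A = 4.
Conserve atomic number: 84 = 82 + Z, so Z = 2.
A = 4 and Z = 2 is ⁴He — an alpha particle.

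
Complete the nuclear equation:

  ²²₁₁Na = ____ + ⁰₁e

Conserve mass number: 22 = A + 0, so A = 22.
Conserve atomic number: 11 = Z + 1, so Z = 10.
Z = 10 is neon, so the species is ²²₁₀Ne.

Ne-22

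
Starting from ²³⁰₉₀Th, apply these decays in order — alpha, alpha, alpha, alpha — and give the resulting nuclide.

Start: (A, Z) = (230, 90).
After α: (226, 88).
After α: (222, 86).
After α: (218, 84).
After α: (214, 82).
Z = 82 is lead.

Pb-214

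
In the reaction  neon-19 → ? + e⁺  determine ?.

F-19

Conserve mass number: 19 = A + 0, so A = 19.
Conserve atomic number: 10 = Z + 1, so Z = 9.
Z = 9 is fluorine, so the species is fluorine-19.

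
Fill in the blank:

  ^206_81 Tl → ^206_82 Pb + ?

beta-minus particle

Conserve mass number: 206 = 206 + A, so A = 0.
Conserve atomic number: 81 = 82 + Z, so Z = -1.
A = 0 and Z = -1 is ^0_-1 e — a beta-minus particle.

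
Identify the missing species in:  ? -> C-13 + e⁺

N-13

Conserve mass number: A = 13 + 0, so A = 13.
Conserve atomic number: Z = 6 + 1, so Z = 7.
Z = 7 is nitrogen, so the species is N-13.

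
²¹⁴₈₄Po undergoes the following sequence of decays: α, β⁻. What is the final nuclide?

Bi-210

Start: (A, Z) = (214, 84).
After α: (210, 82).
After β⁻: (210, 83).
Z = 83 is bismuth.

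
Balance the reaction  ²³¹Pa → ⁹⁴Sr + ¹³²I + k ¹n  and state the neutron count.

5

Conserve mass number: 231 = 94 + 132 + k, so k = 231 − 226 = 5.
Check atomic number: 91 = 38 + 53 + 0 = 91. ✓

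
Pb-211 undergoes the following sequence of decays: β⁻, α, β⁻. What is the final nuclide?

Start: (A, Z) = (211, 82).
After β⁻: (211, 83).
After α: (207, 81).
After β⁻: (207, 82).
Z = 82 is lead.

Pb-207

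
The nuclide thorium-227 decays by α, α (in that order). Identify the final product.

Rn-219

Start: (A, Z) = (227, 90).
After α: (223, 88).
After α: (219, 86).
Z = 86 is radon.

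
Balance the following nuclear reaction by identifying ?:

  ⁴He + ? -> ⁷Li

triton

Conserve mass number: 4 + A = 7, so A = 3.
Conserve atomic number: 2 + Z = 3, so Z = 1.
A = 3 and Z = 1 is ³H — a triton.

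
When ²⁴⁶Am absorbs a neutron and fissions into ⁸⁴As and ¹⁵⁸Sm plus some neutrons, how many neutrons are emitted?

5

Conserve mass number: 247 = 84 + 158 + k, so k = 247 − 242 = 5.
Check atomic number: 95 = 33 + 62 + 0 = 95. ✓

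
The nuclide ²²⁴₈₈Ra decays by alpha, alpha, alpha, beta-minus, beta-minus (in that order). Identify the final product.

Start: (A, Z) = (224, 88).
After α: (220, 86).
After α: (216, 84).
After α: (212, 82).
After β⁻: (212, 83).
After β⁻: (212, 84).
Z = 84 is polonium.

Po-212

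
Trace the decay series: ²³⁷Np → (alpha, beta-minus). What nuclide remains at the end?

Start: (A, Z) = (237, 93).
After α: (233, 91).
After β⁻: (233, 92).
Z = 92 is uranium.

U-233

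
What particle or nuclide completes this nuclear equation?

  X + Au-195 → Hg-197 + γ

deuteron

Conserve mass number: A + 195 = 197 + 0, so A = 2.
Conserve atomic number: Z + 79 = 80 + 0, so Z = 1.
A = 2 and Z = 1 is H-2 — a deuteron.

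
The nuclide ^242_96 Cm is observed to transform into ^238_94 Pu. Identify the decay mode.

alpha decay

ΔA = 238 − 242 = -4; ΔZ = 94 − 96 = -2.
A drops by 4 and Z drops by 2 — the signature of alpha emission.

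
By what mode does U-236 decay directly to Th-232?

alpha decay

ΔA = 232 − 236 = -4; ΔZ = 90 − 92 = -2.
A drops by 4 and Z drops by 2 — the signature of alpha emission.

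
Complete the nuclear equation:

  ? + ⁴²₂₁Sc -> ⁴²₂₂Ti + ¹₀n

proton

Conserve mass number: A + 42 = 42 + 1, so A = 1.
Conserve atomic number: Z + 21 = 22 + 0, so Z = 1.
A = 1 and Z = 1 is ¹₁H — a proton.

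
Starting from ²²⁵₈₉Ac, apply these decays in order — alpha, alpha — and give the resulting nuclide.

Start: (A, Z) = (225, 89).
After α: (221, 87).
After α: (217, 85).
Z = 85 is astatine.

At-217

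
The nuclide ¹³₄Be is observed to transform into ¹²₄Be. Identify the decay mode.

ΔA = 12 − 13 = -1; ΔZ = 4 − 4 = +0.
A drops by 1 with Z unchanged — a neutron was emitted.

neutron emission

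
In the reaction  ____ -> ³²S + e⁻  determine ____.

P-32

Conserve mass number: A = 32 + 0, so A = 32.
Conserve atomic number: Z = 16 − 1, so Z = 15.
Z = 15 is phosphorus, so the species is ³²P.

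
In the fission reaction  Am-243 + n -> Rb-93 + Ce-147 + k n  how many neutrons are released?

Conserve mass number: 244 = 93 + 147 + k, so k = 244 − 240 = 4.
Check atomic number: 95 = 37 + 58 + 0 = 95. ✓

4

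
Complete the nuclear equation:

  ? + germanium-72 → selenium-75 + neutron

alpha particle

Conserve mass number: A + 72 = 75 + 1, so A = 4.
Conserve atomic number: Z + 32 = 34 + 0, so Z = 2.
A = 4 and Z = 2 is helium-4 — an alpha particle.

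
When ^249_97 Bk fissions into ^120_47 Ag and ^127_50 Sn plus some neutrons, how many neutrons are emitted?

2

Conserve mass number: 249 = 120 + 127 + k, so k = 249 − 247 = 2.
Check atomic number: 97 = 47 + 50 + 0 = 97. ✓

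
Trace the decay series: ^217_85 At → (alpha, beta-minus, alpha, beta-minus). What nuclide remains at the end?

Bi-209

Start: (A, Z) = (217, 85).
After α: (213, 83).
After β⁻: (213, 84).
After α: (209, 82).
After β⁻: (209, 83).
Z = 83 is bismuth.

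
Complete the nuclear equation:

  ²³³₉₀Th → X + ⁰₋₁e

Pa-233

Conserve mass number: 233 = A + 0, so A = 233.
Conserve atomic number: 90 = Z − 1, so Z = 91.
Z = 91 is protactinium, so the species is ²³³₉₁Pa.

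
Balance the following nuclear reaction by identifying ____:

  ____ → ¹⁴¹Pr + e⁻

Conserve mass number: A = 141 + 0, so A = 141.
Conserve atomic number: Z = 59 − 1, so Z = 58.
Z = 58 is cerium, so the species is ¹⁴¹Ce.

Ce-141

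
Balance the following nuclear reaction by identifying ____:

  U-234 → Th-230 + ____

alpha particle

Conserve mass number: 234 = 230 + A, so A = 4.
Conserve atomic number: 92 = 90 + Z, so Z = 2.
A = 4 and Z = 2 is He-4 — an alpha particle.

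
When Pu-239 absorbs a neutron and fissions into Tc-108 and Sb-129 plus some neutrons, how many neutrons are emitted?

Conserve mass number: 240 = 108 + 129 + k, so k = 240 − 237 = 3.
Check atomic number: 94 = 43 + 51 + 0 = 94. ✓

3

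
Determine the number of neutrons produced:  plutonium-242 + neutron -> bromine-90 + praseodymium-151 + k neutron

2

Conserve mass number: 243 = 90 + 151 + k, so k = 243 − 241 = 2.
Check atomic number: 94 = 35 + 59 + 0 = 94. ✓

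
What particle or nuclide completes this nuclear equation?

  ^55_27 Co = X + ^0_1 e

Fe-55

Conserve mass number: 55 = A + 0, so A = 55.
Conserve atomic number: 27 = Z + 1, so Z = 26.
Z = 26 is iron, so the species is ^55_26 Fe.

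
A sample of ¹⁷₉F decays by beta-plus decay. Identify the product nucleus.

O-17

Beta-plus decay: mass number changes by +0, atomic number by -1.
A: 17 = 17; Z: 9 − 1 = 8.
Z = 8 is oxygen, so the daughter is ¹⁷₈O.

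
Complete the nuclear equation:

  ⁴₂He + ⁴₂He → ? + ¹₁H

Li-7

Conserve mass number: 4 + 4 = A + 1, so A = 7.
Conserve atomic number: 2 + 2 = Z + 1, so Z = 3.
Z = 3 is lithium, so the species is ⁷₃Li.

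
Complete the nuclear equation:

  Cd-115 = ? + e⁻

In-115

Conserve mass number: 115 = A + 0, so A = 115.
Conserve atomic number: 48 = Z − 1, so Z = 49.
Z = 49 is indium, so the species is In-115.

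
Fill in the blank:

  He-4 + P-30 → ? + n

Conserve mass number: 4 + 30 = A + 1, so A = 33.
Conserve atomic number: 2 + 15 = Z + 0, so Z = 17.
Z = 17 is chlorine, so the species is Cl-33.

Cl-33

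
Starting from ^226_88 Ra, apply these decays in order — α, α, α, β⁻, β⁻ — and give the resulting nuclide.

Po-214

Start: (A, Z) = (226, 88).
After α: (222, 86).
After α: (218, 84).
After α: (214, 82).
After β⁻: (214, 83).
After β⁻: (214, 84).
Z = 84 is polonium.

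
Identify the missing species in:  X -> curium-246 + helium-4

Cf-250

Conserve mass number: A = 246 + 4, so A = 250.
Conserve atomic number: Z = 96 + 2, so Z = 98.
Z = 98 is californium, so the species is californium-250.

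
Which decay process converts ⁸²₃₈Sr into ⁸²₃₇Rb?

ΔA = 82 − 82 = 0; ΔZ = 37 − 38 = -1.
A is unchanged and Z drops by 1 — a proton has become a neutron (β⁺ emission or electron capture).

beta-plus decay or electron capture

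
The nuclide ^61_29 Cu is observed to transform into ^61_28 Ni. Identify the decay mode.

beta-plus decay or electron capture

ΔA = 61 − 61 = 0; ΔZ = 28 − 29 = -1.
A is unchanged and Z drops by 1 — a proton has become a neutron (β⁺ emission or electron capture).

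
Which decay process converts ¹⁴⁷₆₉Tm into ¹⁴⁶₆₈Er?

ΔA = 146 − 147 = -1; ΔZ = 68 − 69 = -1.
A drops by 1 and Z drops by 1 — a proton was emitted.

proton emission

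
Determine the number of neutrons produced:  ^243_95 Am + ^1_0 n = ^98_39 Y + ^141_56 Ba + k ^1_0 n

Conserve mass number: 244 = 98 + 141 + k, so k = 244 − 239 = 5.
Check atomic number: 95 = 39 + 56 + 0 = 95. ✓

5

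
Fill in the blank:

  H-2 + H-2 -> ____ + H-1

H-3

Conserve mass number: 2 + 2 = A + 1, so A = 3.
Conserve atomic number: 1 + 1 = Z + 1, so Z = 1.
A = 3 and Z = 1 is H-3 — a triton.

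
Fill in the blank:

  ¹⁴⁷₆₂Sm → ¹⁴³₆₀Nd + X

Conserve mass number: 147 = 143 + A, so A = 4.
Conserve atomic number: 62 = 60 + Z, so Z = 2.
A = 4 and Z = 2 is ⁴₂He — an alpha particle.

alpha particle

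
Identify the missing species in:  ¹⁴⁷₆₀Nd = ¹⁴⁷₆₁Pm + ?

beta-minus particle

Conserve mass number: 147 = 147 + A, so A = 0.
Conserve atomic number: 60 = 61 + Z, so Z = -1.
A = 0 and Z = -1 is ⁰₋₁e — a beta-minus particle.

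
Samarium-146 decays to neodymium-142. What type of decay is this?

alpha decay

ΔA = 142 − 146 = -4; ΔZ = 60 − 62 = -2.
A drops by 4 and Z drops by 2 — the signature of alpha emission.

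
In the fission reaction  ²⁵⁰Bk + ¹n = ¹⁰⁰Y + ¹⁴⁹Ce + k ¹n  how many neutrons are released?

2

Conserve mass number: 251 = 100 + 149 + k, so k = 251 − 249 = 2.
Check atomic number: 97 = 39 + 58 + 0 = 97. ✓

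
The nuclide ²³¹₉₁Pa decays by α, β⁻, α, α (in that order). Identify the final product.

Start: (A, Z) = (231, 91).
After α: (227, 89).
After β⁻: (227, 90).
After α: (223, 88).
After α: (219, 86).
Z = 86 is radon.

Rn-219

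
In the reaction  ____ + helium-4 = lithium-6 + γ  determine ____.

Conserve mass number: A + 4 = 6 + 0, so A = 2.
Conserve atomic number: Z + 2 = 3 + 0, so Z = 1.
A = 2 and Z = 1 is hydrogen-2 — a deuteron.

deuteron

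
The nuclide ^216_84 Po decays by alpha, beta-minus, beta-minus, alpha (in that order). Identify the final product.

Start: (A, Z) = (216, 84).
After α: (212, 82).
After β⁻: (212, 83).
After β⁻: (212, 84).
After α: (208, 82).
Z = 82 is lead.

Pb-208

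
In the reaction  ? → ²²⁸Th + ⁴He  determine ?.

U-232

Conserve mass number: A = 228 + 4, so A = 232.
Conserve atomic number: Z = 90 + 2, so Z = 92.
Z = 92 is uranium, so the species is ²³²U.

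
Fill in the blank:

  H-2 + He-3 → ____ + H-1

He-4

Conserve mass number: 2 + 3 = A + 1, so A = 4.
Conserve atomic number: 1 + 2 = Z + 1, so Z = 2.
A = 4 and Z = 2 is He-4 — an alpha particle.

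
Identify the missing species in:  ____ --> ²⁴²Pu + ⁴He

Cm-246

Conserve mass number: A = 242 + 4, so A = 246.
Conserve atomic number: Z = 94 + 2, so Z = 96.
Z = 96 is curium, so the species is ²⁴⁶Cm.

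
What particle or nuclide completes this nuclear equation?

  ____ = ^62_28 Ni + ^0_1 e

Cu-62

Conserve mass number: A = 62 + 0, so A = 62.
Conserve atomic number: Z = 28 + 1, so Z = 29.
Z = 29 is copper, so the species is ^62_29 Cu.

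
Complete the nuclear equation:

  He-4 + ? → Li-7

triton

Conserve mass number: 4 + A = 7, so A = 3.
Conserve atomic number: 2 + Z = 3, so Z = 1.
A = 3 and Z = 1 is H-3 — a triton.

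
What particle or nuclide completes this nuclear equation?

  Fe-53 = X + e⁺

Conserve mass number: 53 = A + 0, so A = 53.
Conserve atomic number: 26 = Z + 1, so Z = 25.
Z = 25 is manganese, so the species is Mn-53.

Mn-53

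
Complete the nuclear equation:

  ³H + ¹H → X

Conserve mass number: 3 + 1 = A, so A = 4.
Conserve atomic number: 1 + 1 = Z, so Z = 2.
A = 4 and Z = 2 is ⁴He — an alpha particle.

He-4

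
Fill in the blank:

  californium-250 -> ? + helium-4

Conserve mass number: 250 = A + 4, so A = 246.
Conserve atomic number: 98 = Z + 2, so Z = 96.
Z = 96 is curium, so the species is curium-246.

Cm-246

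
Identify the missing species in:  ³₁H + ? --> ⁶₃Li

Conserve mass number: 3 + A = 6, so A = 3.
Conserve atomic number: 1 + Z = 3, so Z = 2.
Z = 2 is helium, so the species is ³₂He.

He-3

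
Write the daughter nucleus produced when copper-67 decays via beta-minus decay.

Beta-minus decay: mass number changes by +0, atomic number by +1.
A: 67 = 67; Z: 29 + 1 = 30.
Z = 30 is zinc, so the daughter is zinc-67.

Zn-67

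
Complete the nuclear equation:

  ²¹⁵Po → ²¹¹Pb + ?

Conserve mass number: 215 = 211 + A, so A = 4.
Conserve atomic number: 84 = 82 + Z, so Z = 2.
A = 4 and Z = 2 is ⁴He — an alpha particle.

alpha particle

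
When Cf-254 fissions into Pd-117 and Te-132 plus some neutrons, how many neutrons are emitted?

5

Conserve mass number: 254 = 117 + 132 + k, so k = 254 − 249 = 5.
Check atomic number: 98 = 46 + 52 + 0 = 98. ✓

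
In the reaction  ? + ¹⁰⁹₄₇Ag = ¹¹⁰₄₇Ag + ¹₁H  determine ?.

deuteron

Conserve mass number: A + 109 = 110 + 1, so A = 2.
Conserve atomic number: Z + 47 = 47 + 1, so Z = 1.
A = 2 and Z = 1 is ²₁H — a deuteron.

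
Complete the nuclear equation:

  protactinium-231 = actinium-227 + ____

Conserve mass number: 231 = 227 + A, so A = 4.
Conserve atomic number: 91 = 89 + Z, so Z = 2.
A = 4 and Z = 2 is helium-4 — an alpha particle.

alpha particle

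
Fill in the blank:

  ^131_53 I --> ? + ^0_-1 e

Xe-131

Conserve mass number: 131 = A + 0, so A = 131.
Conserve atomic number: 53 = Z − 1, so Z = 54.
Z = 54 is xenon, so the species is ^131_54 Xe.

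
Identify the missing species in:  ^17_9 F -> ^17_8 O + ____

positron

Conserve mass number: 17 = 17 + A, so A = 0.
Conserve atomic number: 9 = 8 + Z, so Z = 1.
A = 0 and Z = 1 is ^0_1 e — a positron.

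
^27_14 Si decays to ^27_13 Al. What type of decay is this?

beta-plus decay or electron capture

ΔA = 27 − 27 = 0; ΔZ = 13 − 14 = -1.
A is unchanged and Z drops by 1 — a proton has become a neutron (β⁺ emission or electron capture).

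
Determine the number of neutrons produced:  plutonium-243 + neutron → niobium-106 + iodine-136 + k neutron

2

Conserve mass number: 244 = 106 + 136 + k, so k = 244 − 242 = 2.
Check atomic number: 94 = 41 + 53 + 0 = 94. ✓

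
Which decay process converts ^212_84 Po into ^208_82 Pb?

alpha decay

ΔA = 208 − 212 = -4; ΔZ = 82 − 84 = -2.
A drops by 4 and Z drops by 2 — the signature of alpha emission.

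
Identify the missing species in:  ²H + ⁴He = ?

Conserve mass number: 2 + 4 = A, so A = 6.
Conserve atomic number: 1 + 2 = Z, so Z = 3.
Z = 3 is lithium, so the species is ⁶Li.

Li-6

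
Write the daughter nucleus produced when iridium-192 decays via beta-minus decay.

Pt-192

Beta-minus decay: mass number changes by +0, atomic number by +1.
A: 192 = 192; Z: 77 + 1 = 78.
Z = 78 is platinum, so the daughter is platinum-192.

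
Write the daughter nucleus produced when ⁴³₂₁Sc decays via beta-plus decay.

Ca-43

Beta-plus decay: mass number changes by +0, atomic number by -1.
A: 43 = 43; Z: 21 − 1 = 20.
Z = 20 is calcium, so the daughter is ⁴³₂₀Ca.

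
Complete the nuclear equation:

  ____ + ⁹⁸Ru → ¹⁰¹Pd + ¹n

alpha particle

Conserve mass number: A + 98 = 101 + 1, so A = 4.
Conserve atomic number: Z + 44 = 46 + 0, so Z = 2.
A = 4 and Z = 2 is ⁴He — an alpha particle.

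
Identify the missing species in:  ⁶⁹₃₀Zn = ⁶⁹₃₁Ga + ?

beta-minus particle

Conserve mass number: 69 = 69 + A, so A = 0.
Conserve atomic number: 30 = 31 + Z, so Z = -1.
A = 0 and Z = -1 is ⁰₋₁e — a beta-minus particle.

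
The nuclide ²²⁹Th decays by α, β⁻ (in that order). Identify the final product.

Start: (A, Z) = (229, 90).
After α: (225, 88).
After β⁻: (225, 89).
Z = 89 is actinium.

Ac-225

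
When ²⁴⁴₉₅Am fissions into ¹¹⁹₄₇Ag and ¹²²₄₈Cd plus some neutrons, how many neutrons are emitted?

3

Conserve mass number: 244 = 119 + 122 + k, so k = 244 − 241 = 3.
Check atomic number: 95 = 47 + 48 + 0 = 95. ✓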